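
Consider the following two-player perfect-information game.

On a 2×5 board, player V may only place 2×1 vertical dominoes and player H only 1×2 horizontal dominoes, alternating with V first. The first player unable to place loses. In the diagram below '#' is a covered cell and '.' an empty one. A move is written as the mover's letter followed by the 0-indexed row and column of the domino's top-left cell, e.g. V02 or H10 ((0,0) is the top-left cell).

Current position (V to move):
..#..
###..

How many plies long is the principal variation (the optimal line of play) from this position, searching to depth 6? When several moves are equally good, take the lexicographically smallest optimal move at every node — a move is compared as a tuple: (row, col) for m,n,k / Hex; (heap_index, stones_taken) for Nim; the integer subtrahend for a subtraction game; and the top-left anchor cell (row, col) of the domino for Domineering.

PV length from [..#../###..]: 3 plies

[..#../###..] V move#1: V03:+1/..##./####.*, V04:+1/..#.#/###.#
[..##./####.] H move#2: H00:-1/####./####.*
[####./####.] V move#3: V04:+1/#####/#####*
[#####/#####] end (terminal -1, H#4); searched ..#../###.. to 6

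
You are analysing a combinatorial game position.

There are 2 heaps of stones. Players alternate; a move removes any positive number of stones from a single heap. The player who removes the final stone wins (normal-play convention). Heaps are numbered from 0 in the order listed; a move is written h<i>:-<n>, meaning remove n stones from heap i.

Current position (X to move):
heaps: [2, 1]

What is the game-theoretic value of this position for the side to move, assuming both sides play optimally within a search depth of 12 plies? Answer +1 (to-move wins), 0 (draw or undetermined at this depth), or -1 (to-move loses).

value((2,1), X) = +1

p1 X@[(2,1)]: h0:-1[(1,1)]+1* h0:-2[(0,1)]-1 h1:-1[(2,0)]-1
p2 O@[(1,1)]: h0:-1[(0,1)]-1* h1:-1[(1,0)]-1
p3 X@[(0,1)]: h1:-1[(0,0)]+1*
p4 O@[(0,0)] terminal -1; root [(2,1)] d12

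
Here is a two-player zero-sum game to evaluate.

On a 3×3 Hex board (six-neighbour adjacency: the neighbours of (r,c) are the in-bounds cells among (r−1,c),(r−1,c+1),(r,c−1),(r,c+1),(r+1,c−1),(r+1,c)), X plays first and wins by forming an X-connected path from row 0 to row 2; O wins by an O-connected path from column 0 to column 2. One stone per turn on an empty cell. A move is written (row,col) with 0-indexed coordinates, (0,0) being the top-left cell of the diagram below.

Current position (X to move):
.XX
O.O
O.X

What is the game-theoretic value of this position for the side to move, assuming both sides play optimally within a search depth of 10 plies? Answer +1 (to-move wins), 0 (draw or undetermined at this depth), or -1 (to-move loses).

value(.XX/O.O/O.X, X) = -1

p1 X@[.XX/O.O/O.X]: (0,0)[XXX/O.O/O.X]-1* (1,1)[.XX/OXO/O.X]-1 (2,1)[.XX/O.O/OXX]-1
p2 O@[XXX/O.O/O.X]: (1,1)[XXX/OOO/O.X]+1* (2,1)[XXX/O.O/OOX]+1
p3 X@[XXX/OOO/O.X] terminal -1; root [.XX/O.O/O.X] d10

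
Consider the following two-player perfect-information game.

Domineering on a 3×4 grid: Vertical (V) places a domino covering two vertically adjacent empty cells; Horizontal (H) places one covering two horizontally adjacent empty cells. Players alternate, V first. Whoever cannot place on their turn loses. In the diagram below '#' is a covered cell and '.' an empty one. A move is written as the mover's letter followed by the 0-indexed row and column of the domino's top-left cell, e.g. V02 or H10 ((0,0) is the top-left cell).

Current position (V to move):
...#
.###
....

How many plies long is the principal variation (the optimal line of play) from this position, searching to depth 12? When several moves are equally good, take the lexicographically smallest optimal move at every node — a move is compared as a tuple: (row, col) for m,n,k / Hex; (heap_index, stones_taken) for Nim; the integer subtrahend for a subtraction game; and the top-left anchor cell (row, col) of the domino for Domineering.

PV length from [...#/.###/....]: 2 plies

ply 1, V at ...#/.###/.... | V00=-1→#..#/####/....*; V10=-1→...#/####/#...
ply 2, H at #..#/####/.... | H01=+1→####/####/....*; H20=+1→#..#/####/##..; H21=+1→#..#/####/.##.; H22=+1→#..#/####/..##
ply 3: ####/####/.... is terminal -1 (V); from ...#/.###/.... depth 12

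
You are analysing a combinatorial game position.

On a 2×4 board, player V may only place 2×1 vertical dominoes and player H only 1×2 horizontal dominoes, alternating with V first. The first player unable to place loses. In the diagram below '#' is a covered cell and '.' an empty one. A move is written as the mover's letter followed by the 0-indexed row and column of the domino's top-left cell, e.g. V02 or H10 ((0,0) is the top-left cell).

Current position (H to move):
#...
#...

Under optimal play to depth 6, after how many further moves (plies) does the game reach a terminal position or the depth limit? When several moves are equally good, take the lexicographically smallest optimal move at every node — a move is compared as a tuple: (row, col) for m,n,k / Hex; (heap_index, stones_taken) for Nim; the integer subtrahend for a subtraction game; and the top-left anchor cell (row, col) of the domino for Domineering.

PV length from [#.../#...]: 3 plies

[#.../#...] H move#1: H01:+1/###./#...*, H02:+1/#.##/#..., H11:+1/#.../###., H12:+1/#.../#.##
[###./#...] V move#2: V03:-1/####/#..#*
[####/#..#] H move#3: H11:+1/####/####*
[####/####] end (terminal -1, V#4); searched #.../#... to 6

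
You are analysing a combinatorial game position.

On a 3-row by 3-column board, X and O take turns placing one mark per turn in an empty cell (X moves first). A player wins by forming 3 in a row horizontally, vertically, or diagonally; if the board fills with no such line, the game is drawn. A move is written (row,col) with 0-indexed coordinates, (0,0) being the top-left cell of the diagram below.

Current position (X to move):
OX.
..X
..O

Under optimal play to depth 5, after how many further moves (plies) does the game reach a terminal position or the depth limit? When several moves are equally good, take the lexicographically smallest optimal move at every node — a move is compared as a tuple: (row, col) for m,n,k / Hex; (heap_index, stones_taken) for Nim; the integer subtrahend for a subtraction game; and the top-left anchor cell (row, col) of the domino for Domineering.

PV length from [OX./..X/..O]: 3 plies

p1 X@[OX./..X/..O]: (0,2)[OXX/..X/..O]-1 (1,0)[OX./X.X/..O]-1 (1,1)[OX./.XX/..O]+1* (2,0)[OX./..X/X.O]-1 (2,1)[OX./..X/.XO]-1
p2 O@[OX./.XX/..O]: (0,2)[OXO/.XX/..O]-1* (1,0)[OX./OXX/..O]-1 (2,0)[OX./.XX/O.O]-1 (2,1)[OX./.XX/.OO]-1
p3 X@[OXO/.XX/..O]: (1,0)[OXO/XXX/..O]+1* (2,0)[OXO/.XX/X.O]+1 (2,1)[OXO/.XX/.XO]+1
p4 O@[OXO/XXX/..O] terminal -1; root [OX./..X/..O] d5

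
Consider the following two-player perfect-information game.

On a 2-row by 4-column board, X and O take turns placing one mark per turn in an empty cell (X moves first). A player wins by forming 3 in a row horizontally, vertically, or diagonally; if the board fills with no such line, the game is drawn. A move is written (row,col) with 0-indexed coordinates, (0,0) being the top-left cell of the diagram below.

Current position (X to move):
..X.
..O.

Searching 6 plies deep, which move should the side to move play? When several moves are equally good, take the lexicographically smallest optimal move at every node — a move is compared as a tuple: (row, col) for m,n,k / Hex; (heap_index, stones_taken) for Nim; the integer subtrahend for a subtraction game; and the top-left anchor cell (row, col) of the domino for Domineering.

[..X./..O.] X move#1: (0,0):+0/X.X./..O., (0,1):+1/.XX./..O.*, (0,3):+0/..XX/..O., (1,0):+0/..X./X.O., (1,1):+0/..X./.XO., (1,3):+0/..X./..OX
[.XX./..O.] O move#2: (0,0):-1/OXX./..O.*, (0,3):-1/.XXO/..O., (1,0):-1/.XX./O.O., (1,1):-1/.XX./.OO., (1,3):-1/.XX./..OO
[OXX./..O.] X move#3: (0,3):+1/OXXX/..O.*, (1,0):+0/OXX./X.O., (1,1):+0/OXX./.XO., (1,3):+0/OXX./..OX
[OXXX/..O.] end (terminal -1, O#4); searched ..X./..O. to 6

X's best at [..X./..O.]: (0,1)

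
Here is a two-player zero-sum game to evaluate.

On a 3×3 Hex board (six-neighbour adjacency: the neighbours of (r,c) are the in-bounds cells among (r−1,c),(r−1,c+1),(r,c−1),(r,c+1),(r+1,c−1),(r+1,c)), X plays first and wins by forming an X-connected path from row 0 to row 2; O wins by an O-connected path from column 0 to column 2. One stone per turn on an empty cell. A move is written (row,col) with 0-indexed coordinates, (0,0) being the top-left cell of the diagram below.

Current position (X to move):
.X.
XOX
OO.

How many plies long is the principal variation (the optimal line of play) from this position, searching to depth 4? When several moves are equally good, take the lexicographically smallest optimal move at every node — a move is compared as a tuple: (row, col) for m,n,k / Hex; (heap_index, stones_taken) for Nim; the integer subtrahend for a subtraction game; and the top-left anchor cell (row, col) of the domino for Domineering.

PV length from [.X./XOX/OO.]: 2 plies

ply 1, X at .X./XOX/OO. | (0,0)=-1→XX./XOX/OO.*; (0,2)=-1→.XX/XOX/OO.; (2,2)=-1→.X./XOX/OOX
ply 2, O at XX./XOX/OO. | (0,2)=+1→XXO/XOX/OO.*; (2,2)=+1→XX./XOX/OOO
ply 3: XXO/XOX/OO. is terminal -1 (X); from .X./XOX/OO. depth 4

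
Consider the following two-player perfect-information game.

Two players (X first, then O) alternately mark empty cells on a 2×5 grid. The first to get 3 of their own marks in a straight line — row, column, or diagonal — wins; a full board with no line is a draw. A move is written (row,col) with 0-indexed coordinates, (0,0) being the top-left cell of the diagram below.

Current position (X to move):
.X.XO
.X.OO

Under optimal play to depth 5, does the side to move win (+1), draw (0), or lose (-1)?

value(.X.XO/.X.OO, X) = +1

p1 X@[.X.XO/.X.OO]: (0,0)[XX.XO/.X.OO]-1 (0,2)[.XXXO/.X.OO]+1* (1,0)[.X.XO/XX.OO]-1 (1,2)[.X.XO/.XXOO]+1
p2 O@[.XXXO/.X.OO] terminal -1; root [.X.XO/.X.OO] d5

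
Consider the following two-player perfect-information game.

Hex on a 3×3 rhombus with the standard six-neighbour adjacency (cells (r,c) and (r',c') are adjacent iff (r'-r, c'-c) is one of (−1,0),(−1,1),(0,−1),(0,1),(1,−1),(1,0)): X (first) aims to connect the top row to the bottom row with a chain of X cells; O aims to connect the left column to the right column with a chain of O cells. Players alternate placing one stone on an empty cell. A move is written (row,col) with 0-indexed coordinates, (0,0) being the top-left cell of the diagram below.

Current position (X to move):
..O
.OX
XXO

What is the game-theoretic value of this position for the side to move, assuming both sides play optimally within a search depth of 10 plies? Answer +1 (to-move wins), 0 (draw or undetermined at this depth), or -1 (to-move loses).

p1 X@[..O/.OX/XXO]: (0,0)[X.O/.OX/XXO]-1 (0,1)[.XO/.OX/XXO]-1 (1,0)[..O/XOX/XXO]+1*
p2 O@[..O/XOX/XXO]: (0,0)[O.O/XOX/XXO]-1* (0,1)[.OO/XOX/XXO]-1
p3 X@[O.O/XOX/XXO]: (0,1)[OXO/XOX/XXO]+1*
p4 O@[OXO/XOX/XXO] terminal -1; root [..O/.OX/XXO] d10

value(..O/.OX/XXO, X) = +1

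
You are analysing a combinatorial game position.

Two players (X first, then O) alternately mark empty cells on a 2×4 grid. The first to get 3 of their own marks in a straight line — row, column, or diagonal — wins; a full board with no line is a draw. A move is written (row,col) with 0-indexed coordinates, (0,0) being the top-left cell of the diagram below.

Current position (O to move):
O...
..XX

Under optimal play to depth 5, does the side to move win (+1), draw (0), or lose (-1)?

[O.../..XX] O move#1: (0,1):-1/OO../..XX, (0,2):-1/O.O./..XX, (0,3):-1/O..O/..XX, (1,0):-1/O.../O.XX, (1,1):+0/O.../.OXX*
[O.../.OXX] X move#2: (0,1):+0/OX../.OXX*, (0,2):+0/O.X./.OXX, (0,3):+0/O..X/.OXX, (1,0):+0/O.../XOXX
[OX../.OXX] O move#3: (0,2):+0/OXO./.OXX*, (0,3):+0/OX.O/.OXX, (1,0):+0/OX../OOXX
[OXO./.OXX] X move#4: (0,3):+0/OXOX/.OXX*, (1,0):+0/OXO./XOXX
[OXOX/.OXX] O move#5: (1,0):+0/OXOX/OOXX*
[OXOX/OOXX] end (terminal +0, X#6); searched O.../..XX to 5

value(O.../..XX, O) = 0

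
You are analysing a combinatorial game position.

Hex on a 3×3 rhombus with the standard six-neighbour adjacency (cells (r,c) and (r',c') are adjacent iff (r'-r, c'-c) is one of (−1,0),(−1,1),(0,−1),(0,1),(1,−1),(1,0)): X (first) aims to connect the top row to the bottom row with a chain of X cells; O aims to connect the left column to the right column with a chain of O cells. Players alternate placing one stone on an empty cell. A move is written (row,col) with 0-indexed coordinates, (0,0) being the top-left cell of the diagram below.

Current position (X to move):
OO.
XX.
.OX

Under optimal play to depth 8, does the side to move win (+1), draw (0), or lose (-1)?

ply 1, X at OO./XX./.OX | (0,2)=+1→OOX/XX./.OX*; (1,2)=-1→OO./XXX/.OX; (2,0)=-1→OO./XX./XOX
ply 2, O at OOX/XX./.OX | (1,2)=-1→OOX/XXO/.OX*; (2,0)=-1→OOX/XX./OOX
ply 3, X at OOX/XXO/.OX | (2,0)=+1→OOX/XXO/XOX*
ply 4: OOX/XXO/XOX is terminal -1 (O); from OO./XX./.OX depth 8

value(OO./XX./.OX, X) = +1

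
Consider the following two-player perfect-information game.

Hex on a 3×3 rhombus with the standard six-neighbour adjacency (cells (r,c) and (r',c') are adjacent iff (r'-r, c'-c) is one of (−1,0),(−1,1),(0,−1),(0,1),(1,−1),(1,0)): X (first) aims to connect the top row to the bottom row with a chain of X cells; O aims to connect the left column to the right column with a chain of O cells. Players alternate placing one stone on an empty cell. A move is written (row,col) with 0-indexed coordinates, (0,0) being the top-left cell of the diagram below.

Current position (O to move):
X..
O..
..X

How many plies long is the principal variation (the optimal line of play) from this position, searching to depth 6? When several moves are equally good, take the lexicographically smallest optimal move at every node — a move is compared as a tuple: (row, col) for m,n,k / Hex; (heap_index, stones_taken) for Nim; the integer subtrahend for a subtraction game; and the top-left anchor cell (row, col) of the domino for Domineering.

ply 1, O at X../O../..X | (0,1)=-1→XO./O../..X; (0,2)=+1→X.O/O../..X*; (1,1)=+1→X../OO./..X; (1,2)=-1→X../O.O/..X; (2,0)=-1→X../O../O.X; (2,1)=-1→X../O../.OX
ply 2, X at X.O/O../..X | (0,1)=-1→XXO/O../..X*; (1,1)=-1→X.O/OX./..X; (1,2)=-1→X.O/O.X/..X; (2,0)=-1→X.O/O../X.X; (2,1)=-1→X.O/O../.XX
ply 3, O at XXO/O../..X | (1,1)=+1→XXO/OO./..X*; (1,2)=-1→XXO/O.O/..X; (2,0)=-1→XXO/O../O.X; (2,1)=-1→XXO/O../.OX
ply 4: XXO/OO./..X is terminal -1 (X); from X../O../..X depth 6

PV length from [X../O../..X]: 3 plies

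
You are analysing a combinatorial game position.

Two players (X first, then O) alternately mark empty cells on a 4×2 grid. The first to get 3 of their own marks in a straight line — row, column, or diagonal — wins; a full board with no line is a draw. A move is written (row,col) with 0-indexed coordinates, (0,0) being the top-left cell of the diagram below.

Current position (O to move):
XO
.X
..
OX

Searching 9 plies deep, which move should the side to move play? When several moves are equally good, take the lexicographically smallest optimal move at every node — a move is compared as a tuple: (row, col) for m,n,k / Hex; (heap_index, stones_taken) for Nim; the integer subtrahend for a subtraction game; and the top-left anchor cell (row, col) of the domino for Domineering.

O's best at [XO/.X/../OX]: (2,1)

ply 1, O at XO/.X/../OX | (1,0)=-1→XO/OX/../OX; (2,0)=-1→XO/.X/O./OX; (2,1)=+0→XO/.X/.O/OX*
ply 2, X at XO/.X/.O/OX | (1,0)=+0→XO/XX/.O/OX*; (2,0)=+0→XO/.X/XO/OX
ply 3, O at XO/XX/.O/OX | (2,0)=+0→XO/XX/OO/OX*
ply 4: XO/XX/OO/OX is terminal +0 (X); from XO/.X/../OX depth 9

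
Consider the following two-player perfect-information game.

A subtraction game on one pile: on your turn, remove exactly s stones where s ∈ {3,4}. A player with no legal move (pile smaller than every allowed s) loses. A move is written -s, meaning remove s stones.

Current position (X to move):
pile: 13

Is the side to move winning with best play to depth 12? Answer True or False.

X winning at [13]: True

ply 1, X at 13 | -3=-1→10; -4=+1→9*
ply 2, O at 9 | -3=-1→6*; -4=-1→5
ply 3, X at 6 | -3=-1→3; -4=+1→2*
ply 4: 2 is terminal -1 (O); from 13 depth 12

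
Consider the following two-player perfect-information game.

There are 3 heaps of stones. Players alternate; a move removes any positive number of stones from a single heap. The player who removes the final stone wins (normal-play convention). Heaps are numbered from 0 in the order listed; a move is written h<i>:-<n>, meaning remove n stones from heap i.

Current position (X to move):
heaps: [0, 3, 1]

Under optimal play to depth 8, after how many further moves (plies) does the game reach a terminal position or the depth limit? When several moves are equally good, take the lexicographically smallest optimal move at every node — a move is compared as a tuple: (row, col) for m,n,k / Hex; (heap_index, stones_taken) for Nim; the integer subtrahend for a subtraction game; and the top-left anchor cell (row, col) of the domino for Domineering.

p1 X@[(0,3,1)]: h1:-1[(0,2,1)]-1 h1:-2[(0,1,1)]+1* h1:-3[(0,0,1)]-1 h2:-1[(0,3,0)]-1
p2 O@[(0,1,1)]: h1:-1[(0,0,1)]-1* h2:-1[(0,1,0)]-1
p3 X@[(0,0,1)]: h2:-1[(0,0,0)]+1*
p4 O@[(0,0,0)] terminal -1; root [(0,3,1)] d8

PV length from [(0,3,1)]: 3 plies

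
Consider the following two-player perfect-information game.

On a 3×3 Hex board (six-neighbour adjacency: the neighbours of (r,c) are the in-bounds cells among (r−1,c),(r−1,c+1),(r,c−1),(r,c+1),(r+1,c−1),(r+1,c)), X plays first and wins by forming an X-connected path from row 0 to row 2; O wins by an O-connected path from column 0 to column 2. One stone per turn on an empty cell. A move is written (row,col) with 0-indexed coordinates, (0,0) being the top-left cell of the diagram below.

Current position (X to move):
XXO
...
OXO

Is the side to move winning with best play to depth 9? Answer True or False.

p1 X@[XXO/.../OXO]: (1,0)[XXO/X../OXO]-1 (1,1)[XXO/.X./OXO]+1* (1,2)[XXO/..X/OXO]-1
p2 O@[XXO/.X./OXO] terminal -1; root [XXO/.../OXO] d9

X winning at [XXO/.../OXO]: True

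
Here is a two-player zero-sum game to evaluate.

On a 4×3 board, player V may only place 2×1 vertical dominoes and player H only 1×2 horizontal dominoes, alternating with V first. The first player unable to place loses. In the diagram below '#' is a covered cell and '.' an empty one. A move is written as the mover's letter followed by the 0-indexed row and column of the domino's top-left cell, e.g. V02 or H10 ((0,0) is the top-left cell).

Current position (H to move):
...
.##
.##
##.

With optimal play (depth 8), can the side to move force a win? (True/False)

ply 1, H at .../.##/.##/##. | H00=-1→##./.##/.##/##.*; H01=-1→.##/.##/.##/##.
ply 2, V at ##./.##/.##/##. | V10=+1→##./###/###/##.*
ply 3: ##./###/###/##. is terminal -1 (H); from .../.##/.##/##. depth 8

H winning at [.../.##/.##/##.]: False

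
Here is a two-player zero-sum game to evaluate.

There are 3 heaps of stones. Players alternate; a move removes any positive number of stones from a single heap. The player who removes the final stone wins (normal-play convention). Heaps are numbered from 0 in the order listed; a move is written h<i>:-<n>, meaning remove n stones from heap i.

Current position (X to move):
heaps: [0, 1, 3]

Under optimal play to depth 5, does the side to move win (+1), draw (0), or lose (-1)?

p1 X@[(0,1,3)]: h1:-1[(0,0,3)]-1 h2:-1[(0,1,2)]-1 h2:-2[(0,1,1)]+1* h2:-3[(0,1,0)]-1
p2 O@[(0,1,1)]: h1:-1[(0,0,1)]-1* h2:-1[(0,1,0)]-1
p3 X@[(0,0,1)]: h2:-1[(0,0,0)]+1*
p4 O@[(0,0,0)] terminal -1; root [(0,1,3)] d5

value((0,1,3), X) = +1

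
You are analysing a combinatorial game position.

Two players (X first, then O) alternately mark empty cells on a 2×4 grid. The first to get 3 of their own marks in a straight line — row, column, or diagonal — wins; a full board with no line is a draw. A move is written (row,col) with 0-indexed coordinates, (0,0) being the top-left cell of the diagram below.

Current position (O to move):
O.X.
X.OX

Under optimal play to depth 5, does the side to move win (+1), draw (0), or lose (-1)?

[O.X./X.OX] O move#1: (0,1):+0/OOX./X.OX*, (0,3):+0/O.XO/X.OX, (1,1):+0/O.X./XOOX
[OOX./X.OX] X move#2: (0,3):+0/OOXX/X.OX*, (1,1):+0/OOX./XXOX
[OOXX/X.OX] O move#3: (1,1):+0/OOXX/XOOX*
[OOXX/XOOX] end (terminal +0, X#4); searched O.X./X.OX to 5

value(O.X./X.OX, O) = 0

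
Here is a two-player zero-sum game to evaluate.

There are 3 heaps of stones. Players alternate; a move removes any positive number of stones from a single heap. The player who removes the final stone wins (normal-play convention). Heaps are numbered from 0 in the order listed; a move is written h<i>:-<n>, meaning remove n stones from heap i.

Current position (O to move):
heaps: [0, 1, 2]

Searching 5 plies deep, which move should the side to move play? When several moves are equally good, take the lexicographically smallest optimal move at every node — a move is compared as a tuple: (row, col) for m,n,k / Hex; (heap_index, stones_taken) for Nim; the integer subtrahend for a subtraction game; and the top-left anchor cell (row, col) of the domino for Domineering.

O's best at [(0,1,2)]: h2:-1

[(0,1,2)] O move#1: h1:-1:-1/(0,0,2), h2:-1:+1/(0,1,1)*, h2:-2:-1/(0,1,0)
[(0,1,1)] X move#2: h1:-1:-1/(0,0,1)*, h2:-1:-1/(0,1,0)
[(0,0,1)] O move#3: h2:-1:+1/(0,0,0)*
[(0,0,0)] end (terminal -1, X#4); searched (0,1,2) to 5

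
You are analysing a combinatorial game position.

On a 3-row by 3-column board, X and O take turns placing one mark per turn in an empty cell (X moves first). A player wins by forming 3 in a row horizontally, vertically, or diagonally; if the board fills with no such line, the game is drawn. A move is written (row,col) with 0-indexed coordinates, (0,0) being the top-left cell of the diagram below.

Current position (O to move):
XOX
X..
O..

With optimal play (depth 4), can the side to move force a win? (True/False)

p1 O@[XOX/X../O..]: (1,1)[XOX/XO./O..]+0 (1,2)[XOX/X.O/O..]+0 (2,1)[XOX/X../OO.]+1* (2,2)[XOX/X../O.O]+0
p2 X@[XOX/X../OO.]: (1,1)[XOX/XX./OO.]-1* (1,2)[XOX/X.X/OO.]-1 (2,2)[XOX/X../OOX]-1
p3 O@[XOX/XX./OO.]: (1,2)[XOX/XXO/OO.]-1 (2,2)[XOX/XX./OOO]+1*
p4 X@[XOX/XX./OOO] terminal -1; root [XOX/X../O..] d4

O winning at [XOX/X../O..]: True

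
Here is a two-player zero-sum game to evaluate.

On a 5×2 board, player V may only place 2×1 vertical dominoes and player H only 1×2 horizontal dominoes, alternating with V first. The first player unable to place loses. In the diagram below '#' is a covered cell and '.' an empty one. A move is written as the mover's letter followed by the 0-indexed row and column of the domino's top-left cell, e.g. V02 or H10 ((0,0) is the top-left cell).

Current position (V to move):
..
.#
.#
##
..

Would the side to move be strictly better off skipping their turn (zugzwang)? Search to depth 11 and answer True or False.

[../.#/.#/##/..] V move#1: V00:-1/#./##/.#/##/..*, V10:-1/../##/##/##/..
[#./##/.#/##/..] H move#2: H40:+1/#./##/.#/##/##*
[#./##/.#/##/##] end (terminal -1, V#3); searched ../.#/.#/##/.. to 11
pass branch (H moves first from the same position):
  | [../.#/.#/##/..] H move#1: H00:+1/##/.#/.#/##/..*, H40:-1/../.#/.#/##/##
  | [##/.#/.#/##/..] V move#2: V10:-1/##/##/##/##/..*
  | [##/##/##/##/..] H move#3: H40:+1/##/##/##/##/##*
  | [##/##/##/##/##] end (terminal -1, V#4); searched ../.#/.#/##/.. to 11
V moving scores -1; V passing scores -1

zugzwang(../.#/.#/##/.., V) = False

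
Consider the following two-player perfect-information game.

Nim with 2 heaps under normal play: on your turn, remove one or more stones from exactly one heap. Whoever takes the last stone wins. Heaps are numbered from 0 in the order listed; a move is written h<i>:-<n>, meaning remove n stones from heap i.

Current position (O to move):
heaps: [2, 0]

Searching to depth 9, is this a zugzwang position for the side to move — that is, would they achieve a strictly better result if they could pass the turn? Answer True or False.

zugzwang((2,0), O) = False

[(2,0)] O move#1: h0:-1:-1/(1,0), h0:-2:+1/(0,0)*
[(0,0)] end (terminal -1, X#2); searched (2,0) to 9
suppose O passes — search the same position with X to move:
pass> [(2,0)] X move#1: h0:-1:-1/(1,0), h0:-2:+1/(0,0)*
pass> [(0,0)] end (terminal -1, O#2); searched (2,0) to 9
for O: play +1, pass -1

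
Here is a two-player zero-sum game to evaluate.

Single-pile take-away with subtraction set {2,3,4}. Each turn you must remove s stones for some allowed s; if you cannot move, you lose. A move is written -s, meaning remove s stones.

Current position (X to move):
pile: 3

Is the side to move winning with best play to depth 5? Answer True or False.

X winning at [3]: True

[3] X move#1: -2:+1/1*, -3:+1/0
[1] end (terminal -1, O#2); searched 3 to 5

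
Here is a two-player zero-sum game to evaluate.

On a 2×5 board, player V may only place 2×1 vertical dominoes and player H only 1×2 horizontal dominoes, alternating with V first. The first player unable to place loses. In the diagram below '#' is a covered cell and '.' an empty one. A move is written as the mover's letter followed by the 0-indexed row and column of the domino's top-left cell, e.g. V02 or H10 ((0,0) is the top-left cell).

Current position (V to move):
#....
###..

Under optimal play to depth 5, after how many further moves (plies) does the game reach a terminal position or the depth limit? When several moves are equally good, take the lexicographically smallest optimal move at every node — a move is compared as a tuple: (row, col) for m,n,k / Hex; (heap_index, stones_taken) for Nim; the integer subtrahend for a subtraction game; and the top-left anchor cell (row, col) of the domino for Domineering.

p1 V@[#..../###..]: V03[#..#./####.]+1* V04[#...#/###.#]-1
p2 H@[#..#./####.]: H01[####./####.]-1*
p3 V@[####./####.]: V04[#####/#####]+1*
p4 H@[#####/#####] terminal -1; root [#..../###..] d5

PV length from [#..../###..]: 3 plies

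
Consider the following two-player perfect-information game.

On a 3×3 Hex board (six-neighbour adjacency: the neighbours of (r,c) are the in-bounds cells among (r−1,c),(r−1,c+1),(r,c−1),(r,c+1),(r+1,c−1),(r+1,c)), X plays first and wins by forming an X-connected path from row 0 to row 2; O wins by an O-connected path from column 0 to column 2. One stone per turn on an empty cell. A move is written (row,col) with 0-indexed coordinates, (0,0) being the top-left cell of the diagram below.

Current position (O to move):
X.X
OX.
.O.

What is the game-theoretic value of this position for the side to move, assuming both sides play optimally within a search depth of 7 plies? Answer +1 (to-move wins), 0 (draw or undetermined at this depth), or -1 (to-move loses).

ply 1, O at X.X/OX./.O. | (0,1)=-1→XOX/OX./.O.; (1,2)=-1→X.X/OXO/.O.; (2,0)=+1→X.X/OX./OO.*; (2,2)=-1→X.X/OX./.OO
ply 2, X at X.X/OX./OO. | (0,1)=-1→XXX/OX./OO.*; (1,2)=-1→X.X/OXX/OO.; (2,2)=-1→X.X/OX./OOX
ply 3, O at XXX/OX./OO. | (1,2)=+1→XXX/OXO/OO.*; (2,2)=+1→XXX/OX./OOO
ply 4: XXX/OXO/OO. is terminal -1 (X); from X.X/OX./.O. depth 7

value(X.X/OX./.O., O) = +1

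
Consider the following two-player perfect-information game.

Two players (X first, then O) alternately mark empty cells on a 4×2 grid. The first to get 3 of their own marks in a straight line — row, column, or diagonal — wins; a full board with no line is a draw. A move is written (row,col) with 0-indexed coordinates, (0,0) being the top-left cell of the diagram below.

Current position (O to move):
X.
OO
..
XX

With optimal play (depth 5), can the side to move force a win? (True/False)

ply 1, O at X./OO/../XX | (0,1)=+0→XO/OO/../XX*; (2,0)=+0→X./OO/O./XX; (2,1)=+0→X./OO/.O/XX
ply 2, X at XO/OO/../XX | (2,0)=-1→XO/OO/X./XX; (2,1)=+0→XO/OO/.X/XX*
ply 3, O at XO/OO/.X/XX | (2,0)=+0→XO/OO/OX/XX*
ply 4: XO/OO/OX/XX is terminal +0 (X); from X./OO/../XX depth 5

O winning at [X./OO/../XX]: False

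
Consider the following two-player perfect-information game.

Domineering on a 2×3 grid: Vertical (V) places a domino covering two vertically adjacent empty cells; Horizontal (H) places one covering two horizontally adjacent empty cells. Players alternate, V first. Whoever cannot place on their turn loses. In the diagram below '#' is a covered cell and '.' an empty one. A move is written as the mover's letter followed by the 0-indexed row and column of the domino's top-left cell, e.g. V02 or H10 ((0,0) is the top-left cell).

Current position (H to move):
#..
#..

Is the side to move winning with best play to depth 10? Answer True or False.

H winning at [#../#..]: True

[#../#..] H move#1: H01:+1/###/#..*, H11:+1/#../###
[###/#..] end (terminal -1, V#2); searched #../#.. to 10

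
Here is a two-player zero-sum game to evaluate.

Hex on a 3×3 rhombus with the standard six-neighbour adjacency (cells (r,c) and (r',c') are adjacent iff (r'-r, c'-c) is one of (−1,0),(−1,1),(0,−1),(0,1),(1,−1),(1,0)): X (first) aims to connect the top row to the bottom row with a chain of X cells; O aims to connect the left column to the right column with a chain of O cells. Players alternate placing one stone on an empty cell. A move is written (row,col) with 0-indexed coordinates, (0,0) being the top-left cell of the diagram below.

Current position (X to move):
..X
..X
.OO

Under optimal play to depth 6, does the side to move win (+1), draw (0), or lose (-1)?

value(..X/..X/.OO, X) = +1

[..X/..X/.OO] X move#1: (0,0):-1/X.X/..X/.OO, (0,1):-1/.XX/..X/.OO, (1,0):-1/..X/X.X/.OO, (1,1):-1/..X/.XX/.OO, (2,0):+1/..X/..X/XOO*
[..X/..X/XOO] O move#2: (0,0):-1/O.X/..X/XOO*, (0,1):-1/.OX/..X/XOO, (1,0):-1/..X/O.X/XOO, (1,1):-1/..X/.OX/XOO
[O.X/..X/XOO] X move#3: (0,1):+1/OXX/..X/XOO*, (1,0):+1/O.X/X.X/XOO, (1,1):+1/O.X/.XX/XOO
[OXX/..X/XOO] O move#4: (1,0):-1/OXX/O.X/XOO*, (1,1):-1/OXX/.OX/XOO
[OXX/O.X/XOO] X move#5: (1,1):+1/OXX/OXX/XOO*
[OXX/OXX/XOO] end (terminal -1, O#6); searched ..X/..X/.OO to 6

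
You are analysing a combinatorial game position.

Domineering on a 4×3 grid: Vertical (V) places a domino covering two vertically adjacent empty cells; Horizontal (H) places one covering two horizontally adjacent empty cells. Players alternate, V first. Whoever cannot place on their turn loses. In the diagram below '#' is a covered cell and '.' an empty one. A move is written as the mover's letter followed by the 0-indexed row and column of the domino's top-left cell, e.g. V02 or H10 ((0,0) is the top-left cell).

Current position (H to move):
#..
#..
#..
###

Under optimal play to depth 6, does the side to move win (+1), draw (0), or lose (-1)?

value(#../#../#../###, H) = +1

p1 H@[#../#../#../###]: H01[###/#../#../###]-1 H11[#../###/#../###]+1* H21[#../#../###/###]-1
p2 V@[#../###/#../###] terminal -1; root [#../#../#../###] d6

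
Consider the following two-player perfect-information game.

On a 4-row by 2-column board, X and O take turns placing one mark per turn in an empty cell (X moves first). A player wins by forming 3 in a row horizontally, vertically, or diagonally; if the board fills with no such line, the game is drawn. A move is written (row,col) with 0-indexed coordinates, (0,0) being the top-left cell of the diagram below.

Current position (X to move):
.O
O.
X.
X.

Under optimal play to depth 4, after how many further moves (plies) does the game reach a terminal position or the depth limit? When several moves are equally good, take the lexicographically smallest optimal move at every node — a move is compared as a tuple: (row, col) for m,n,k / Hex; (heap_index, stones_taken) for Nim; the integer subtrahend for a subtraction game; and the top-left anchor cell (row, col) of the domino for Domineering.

PV length from [.O/O./X./X.]: 4 plies

[.O/O./X./X.] X move#1: (0,0):+0/XO/O./X./X.*, (1,1):+0/.O/OX/X./X., (2,1):+0/.O/O./XX/X., (3,1):+0/.O/O./X./XX
[XO/O./X./X.] O move#2: (1,1):+0/XO/OO/X./X.*, (2,1):+0/XO/O./XO/X., (3,1):+0/XO/O./X./XO
[XO/OO/X./X.] X move#3: (2,1):+0/XO/OO/XX/X.*, (3,1):-1/XO/OO/X./XX
[XO/OO/XX/X.] O move#4: (3,1):+0/XO/OO/XX/XO*
[XO/OO/XX/XO] end (terminal +0, X#5); searched .O/O./X./X. to 4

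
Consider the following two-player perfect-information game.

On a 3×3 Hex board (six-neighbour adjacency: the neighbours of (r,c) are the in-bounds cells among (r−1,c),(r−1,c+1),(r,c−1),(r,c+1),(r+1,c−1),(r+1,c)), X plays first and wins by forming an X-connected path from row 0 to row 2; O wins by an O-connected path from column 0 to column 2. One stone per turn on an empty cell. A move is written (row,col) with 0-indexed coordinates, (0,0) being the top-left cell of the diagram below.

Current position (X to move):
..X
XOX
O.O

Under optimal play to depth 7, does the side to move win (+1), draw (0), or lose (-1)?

p1 X@[..X/XOX/O.O]: (0,0)[X.X/XOX/O.O]-1 (0,1)[.XX/XOX/O.O]-1 (2,1)[..X/XOX/OXO]+1*
p2 O@[..X/XOX/OXO] terminal -1; root [..X/XOX/O.O] d7

value(..X/XOX/O.O, X) = +1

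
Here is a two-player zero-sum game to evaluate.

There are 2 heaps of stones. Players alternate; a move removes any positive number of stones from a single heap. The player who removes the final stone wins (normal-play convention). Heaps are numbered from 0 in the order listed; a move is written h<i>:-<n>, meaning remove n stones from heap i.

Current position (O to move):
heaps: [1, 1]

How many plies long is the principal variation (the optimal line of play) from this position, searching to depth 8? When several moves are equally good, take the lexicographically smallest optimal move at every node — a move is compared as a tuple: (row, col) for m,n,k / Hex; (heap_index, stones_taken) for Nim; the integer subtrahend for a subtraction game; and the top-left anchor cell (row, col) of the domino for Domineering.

[(1,1)] O move#1: h0:-1:-1/(0,1)*, h1:-1:-1/(1,0)
[(0,1)] X move#2: h1:-1:+1/(0,0)*
[(0,0)] end (terminal -1, O#3); searched (1,1) to 8

PV length from [(1,1)]: 2 plies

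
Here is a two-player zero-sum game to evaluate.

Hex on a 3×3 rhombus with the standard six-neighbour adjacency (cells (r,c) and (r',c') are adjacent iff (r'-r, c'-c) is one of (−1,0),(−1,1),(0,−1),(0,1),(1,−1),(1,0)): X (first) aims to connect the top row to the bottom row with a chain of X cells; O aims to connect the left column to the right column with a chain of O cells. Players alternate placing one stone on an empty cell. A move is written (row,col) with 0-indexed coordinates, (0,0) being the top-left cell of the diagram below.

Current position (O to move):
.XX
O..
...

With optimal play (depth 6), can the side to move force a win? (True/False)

O winning at [.XX/O../...]: True

[.XX/O../...] O move#1: (0,0):-1/OXX/O../..., (1,1):-1/.XX/OO./..., (1,2):-1/.XX/O.O/..., (2,0):-1/.XX/O../O.., (2,1):+1/.XX/O../.O.*, (2,2):-1/.XX/O../..O
[.XX/O../.O.] X move#2: (0,0):-1/XXX/O../.O.*, (1,1):-1/.XX/OX./.O., (1,2):-1/.XX/O.X/.O., (2,0):-1/.XX/O../XO., (2,2):-1/.XX/O../.OX
[XXX/O../.O.] O move#3: (1,1):+1/XXX/OO./.O.*, (1,2):+1/XXX/O.O/.O., (2,0):+1/XXX/O../OO., (2,2):+1/XXX/O../.OO
[XXX/OO./.O.] X move#4: (1,2):-1/XXX/OOX/.O.*, (2,0):-1/XXX/OO./XO., (2,2):-1/XXX/OO./.OX
[XXX/OOX/.O.] O move#5: (2,0):-1/XXX/OOX/OO., (2,2):+1/XXX/OOX/.OO*
[XXX/OOX/.OO] end (terminal -1, X#6); searched .XX/O../... to 6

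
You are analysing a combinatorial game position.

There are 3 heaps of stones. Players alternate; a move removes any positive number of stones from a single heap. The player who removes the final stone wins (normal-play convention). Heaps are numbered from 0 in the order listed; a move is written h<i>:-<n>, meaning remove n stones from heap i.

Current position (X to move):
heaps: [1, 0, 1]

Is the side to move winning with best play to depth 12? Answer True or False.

X winning at [(1,0,1)]: False

p1 X@[(1,0,1)]: h0:-1[(0,0,1)]-1* h2:-1[(1,0,0)]-1
p2 O@[(0,0,1)]: h2:-1[(0,0,0)]+1*
p3 X@[(0,0,0)] terminal -1; root [(1,0,1)] d12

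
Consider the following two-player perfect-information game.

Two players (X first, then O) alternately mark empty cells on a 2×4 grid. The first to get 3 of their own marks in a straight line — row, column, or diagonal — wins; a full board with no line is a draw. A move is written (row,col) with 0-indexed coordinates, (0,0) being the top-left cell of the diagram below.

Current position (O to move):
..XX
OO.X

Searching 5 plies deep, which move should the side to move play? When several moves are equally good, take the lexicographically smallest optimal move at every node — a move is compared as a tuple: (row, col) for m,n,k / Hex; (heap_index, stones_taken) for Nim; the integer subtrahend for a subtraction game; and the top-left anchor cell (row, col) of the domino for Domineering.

O's best at [..XX/OO.X]: (1,2)

p1 O@[..XX/OO.X]: (0,0)[O.XX/OO.X]-1 (0,1)[.OXX/OO.X]+0 (1,2)[..XX/OOOX]+1*
p2 X@[..XX/OOOX] terminal -1; root [..XX/OO.X] d5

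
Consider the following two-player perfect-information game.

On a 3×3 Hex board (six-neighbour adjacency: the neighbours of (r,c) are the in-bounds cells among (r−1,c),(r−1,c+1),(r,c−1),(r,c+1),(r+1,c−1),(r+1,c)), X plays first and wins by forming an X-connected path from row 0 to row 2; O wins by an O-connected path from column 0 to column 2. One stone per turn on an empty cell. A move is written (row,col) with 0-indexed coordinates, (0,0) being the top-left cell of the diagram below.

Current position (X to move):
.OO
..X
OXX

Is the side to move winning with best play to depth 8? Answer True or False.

[.OO/..X/OXX] X move#1: (0,0):-1/XOO/..X/OXX*, (1,0):-1/.OO/X.X/OXX, (1,1):-1/.OO/.XX/OXX
[XOO/..X/OXX] O move#2: (1,0):+1/XOO/O.X/OXX*, (1,1):+1/XOO/.OX/OXX
[XOO/O.X/OXX] end (terminal -1, X#3); searched .OO/..X/OXX to 8

X winning at [.OO/..X/OXX]: False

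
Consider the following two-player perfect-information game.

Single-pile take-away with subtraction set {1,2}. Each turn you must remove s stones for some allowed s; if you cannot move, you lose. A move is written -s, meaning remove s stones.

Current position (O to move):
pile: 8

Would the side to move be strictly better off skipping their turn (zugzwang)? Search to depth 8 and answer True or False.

zugzwang(8, O) = False

p1 O@[8]: -1[7]-1 -2[6]+1*
p2 X@[6]: -1[5]-1* -2[4]-1
p3 O@[5]: -1[4]-1 -2[3]+1*
p4 X@[3]: -1[2]-1* -2[1]-1
p5 O@[2]: -1[1]-1 -2[0]+1*
p6 X@[0] terminal -1; root [8] d8
pass branch (X moves first from the same position):
  | p1 X@[8]: -1[7]-1 -2[6]+1*
  | p2 O@[6]: -1[5]-1* -2[4]-1
  | p3 X@[5]: -1[4]-1 -2[3]+1*
  | p4 O@[3]: -1[2]-1* -2[1]-1
  | p5 X@[2]: -1[1]-1 -2[0]+1*
  | p6 O@[0] terminal -1; root [8] d8
O moving scores +1; O passing scores -1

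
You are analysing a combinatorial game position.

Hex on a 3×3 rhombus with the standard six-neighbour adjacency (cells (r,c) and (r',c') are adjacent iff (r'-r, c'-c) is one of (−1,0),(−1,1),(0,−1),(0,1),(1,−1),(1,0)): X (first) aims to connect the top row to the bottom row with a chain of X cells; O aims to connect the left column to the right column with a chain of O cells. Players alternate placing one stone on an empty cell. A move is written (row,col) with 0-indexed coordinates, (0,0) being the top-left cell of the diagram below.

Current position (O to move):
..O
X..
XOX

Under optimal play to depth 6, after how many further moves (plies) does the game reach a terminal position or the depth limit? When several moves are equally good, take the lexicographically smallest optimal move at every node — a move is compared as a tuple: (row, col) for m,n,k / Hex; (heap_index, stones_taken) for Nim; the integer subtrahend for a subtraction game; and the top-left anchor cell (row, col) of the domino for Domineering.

PV length from [..O/X../XOX]: 2 plies

p1 O@[..O/X../XOX]: (0,0)[O.O/X../XOX]-1* (0,1)[.OO/X../XOX]-1 (1,1)[..O/XO./XOX]-1 (1,2)[..O/X.O/XOX]-1
p2 X@[O.O/X../XOX]: (0,1)[OXO/X../XOX]+1* (1,1)[O.O/XX./XOX]-1 (1,2)[O.O/X.X/XOX]-1
p3 O@[OXO/X../XOX] terminal -1; root [..O/X../XOX] d6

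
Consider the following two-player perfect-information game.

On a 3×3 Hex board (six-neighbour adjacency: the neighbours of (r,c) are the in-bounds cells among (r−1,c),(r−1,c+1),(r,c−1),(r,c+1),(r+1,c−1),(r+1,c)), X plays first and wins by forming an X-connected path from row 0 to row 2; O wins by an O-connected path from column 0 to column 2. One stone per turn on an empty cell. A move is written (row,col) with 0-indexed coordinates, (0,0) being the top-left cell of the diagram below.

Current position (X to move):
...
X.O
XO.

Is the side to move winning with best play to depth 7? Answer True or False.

X winning at [.../X.O/XO.]: True

ply 1, X at .../X.O/XO. | (0,0)=+1→X../X.O/XO.*; (0,1)=+1→.X./X.O/XO.; (0,2)=+1→..X/X.O/XO.; (1,1)=+1→.../XXO/XO.; (2,2)=+1→.../X.O/XOX
ply 2: X../X.O/XO. is terminal -1 (O); from .../X.O/XO. depth 7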